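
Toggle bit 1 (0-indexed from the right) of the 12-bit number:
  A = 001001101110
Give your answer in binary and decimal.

Mask = 1 << 1 = 000000000010
Bit 1 of A is 1; XOR with the mask flips it to 0.
  001001101110
^ 000000000010
--------------
  001001101100

Answer: 001001101100 (620)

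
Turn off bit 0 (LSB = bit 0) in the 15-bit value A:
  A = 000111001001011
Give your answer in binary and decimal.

Mask = ~(1 << 0) = 111111111111110
Bit 0 of A is 1, so AND-ing with the mask clears it to 0.
  000111001001011
& 111111111111110
-----------------
  000111001001010

Answer: 000111001001010 (3658)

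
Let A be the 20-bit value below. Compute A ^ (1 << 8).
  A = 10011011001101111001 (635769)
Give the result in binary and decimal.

Mask = 1 << 8 = 00000000000100000000
Bit 8 of A is 1; XOR with the mask flips it to 0.
  10011011001101111001
^ 00000000000100000000
----------------------
  10011011001001111001

Answer: 10011011001001111001 (635513)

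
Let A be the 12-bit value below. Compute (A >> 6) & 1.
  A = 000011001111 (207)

Bit 6 is the 7th from the right.
  000011001111
       ^
That bit is 1.

Answer: 1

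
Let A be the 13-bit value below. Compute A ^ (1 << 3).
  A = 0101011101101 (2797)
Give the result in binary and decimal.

Mask = 1 << 3 = 0000000001000
Bit 3 of A is 1; XOR with the mask flips it to 0.
  0101011101101
^ 0000000001000
---------------
  0101011100101

Answer: 0101011100101 (2789)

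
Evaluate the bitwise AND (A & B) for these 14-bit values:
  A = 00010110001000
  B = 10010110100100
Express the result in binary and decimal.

Apply & to each column (1 only where both bits are 1):
  00010110001000
& 10010110100100
----------------
  00010110000000

Answer: 00010110000000 (1408)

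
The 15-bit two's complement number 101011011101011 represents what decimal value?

MSB is 1, so the value is negative. Find the magnitude:
1. Invert bits:  010100100010100
2. Add 1:        010100100010101  = 10517
3. Apply sign:   -10517

Answer: -10517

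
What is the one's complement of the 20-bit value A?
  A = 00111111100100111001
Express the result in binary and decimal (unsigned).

Flip each bit (0->1, 1->0):
  00111111100100111001
  11000000011011000110

Answer: 11000000011011000110 (788166)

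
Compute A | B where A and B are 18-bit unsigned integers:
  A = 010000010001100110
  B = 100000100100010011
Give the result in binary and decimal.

Apply | to each column (1 where either bit is 1):
  010000010001100110
| 100000100100010011
--------------------
  110000110101110111

Answer: 110000110101110111 (200055)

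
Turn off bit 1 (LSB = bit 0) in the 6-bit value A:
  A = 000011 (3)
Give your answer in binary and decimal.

Mask = ~(1 << 1) = 111101
Bit 1 of A is 1, so AND-ing with the mask clears it to 0.
  000011
& 111101
--------
  000001

Answer: 000001 (1)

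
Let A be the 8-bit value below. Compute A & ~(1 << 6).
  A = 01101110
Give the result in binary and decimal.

Mask = ~(1 << 6) = 10111111
Bit 6 of A is 1, so AND-ing with the mask clears it to 0.
  01101110
& 10111111
----------
  00101110

Answer: 00101110 (46)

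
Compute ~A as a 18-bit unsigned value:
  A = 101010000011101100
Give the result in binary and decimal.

Flip each bit (0->1, 1->0):
  101010000011101100
  010101111100010011

Answer: 010101111100010011 (89875)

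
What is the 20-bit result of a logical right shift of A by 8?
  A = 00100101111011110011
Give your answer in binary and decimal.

Logical shift right by 8: drop the bottom 8 bit(s), prepend 8 zero(s) on the left.
  00100101111011110011  ->  keep [001001011110], discard [11110011], prepend 00000000
= 00000000001001011110

Answer: 00000000001001011110 (606)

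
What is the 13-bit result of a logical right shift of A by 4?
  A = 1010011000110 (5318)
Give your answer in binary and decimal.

Logical shift right by 4: drop the bottom 4 bit(s), prepend 4 zero(s) on the left.
  1010011000110  ->  keep [101001100], discard [0110], prepend 0000
= 0000101001100

Answer: 0000101001100 (332)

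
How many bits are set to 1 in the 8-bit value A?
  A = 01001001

01001001
1-bits at positions (from bit 0 = LSB): 0, 3, 6
Count = 3

Answer: 3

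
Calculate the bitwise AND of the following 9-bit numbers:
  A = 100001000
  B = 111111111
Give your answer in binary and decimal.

Apply & to each column (1 only where both bits are 1):
  100001000
& 111111111
-----------
  100001000

Answer: 100001000 (264)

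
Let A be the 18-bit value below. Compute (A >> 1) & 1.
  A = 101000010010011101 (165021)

Bit 1 is the 2nd from the right.
  101000010010011101
                  ^
That bit is 0.

Answer: 0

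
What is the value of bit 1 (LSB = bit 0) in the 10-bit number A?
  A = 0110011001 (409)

Bit 1 is the 2nd from the right.
  0110011001
          ^
That bit is 0.

Answer: 0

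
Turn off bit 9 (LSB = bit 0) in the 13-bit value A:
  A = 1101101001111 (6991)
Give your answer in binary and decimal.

Mask = ~(1 << 9) = 1110111111111
Bit 9 of A is 1, so AND-ing with the mask clears it to 0.
  1101101001111
& 1110111111111
---------------
  1100101001111

Answer: 1100101001111 (6479)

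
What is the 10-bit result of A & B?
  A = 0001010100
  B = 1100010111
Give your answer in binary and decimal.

Apply & to each column (1 only where both bits are 1):
  0001010100
& 1100010111
------------
  0000010100

Answer: 0000010100 (20)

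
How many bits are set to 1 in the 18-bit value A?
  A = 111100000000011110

111100000000011110
1-bits at positions (from bit 0 = LSB): 1, 2, 3, 4, 14, 15, 16, 17
Count = 8

Answer: 8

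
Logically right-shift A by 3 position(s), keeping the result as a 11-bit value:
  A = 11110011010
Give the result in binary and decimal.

Logical shift right by 3: drop the bottom 3 bit(s), prepend 3 zero(s) on the left.
  11110011010  ->  keep [11110011], discard [010], prepend 000
= 00011110011

Answer: 00011110011 (243)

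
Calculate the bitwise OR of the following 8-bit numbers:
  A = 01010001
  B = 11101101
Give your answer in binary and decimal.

Apply | to each column (1 where either bit is 1):
  01010001
| 11101101
----------
  11111101

Answer: 11111101 (253)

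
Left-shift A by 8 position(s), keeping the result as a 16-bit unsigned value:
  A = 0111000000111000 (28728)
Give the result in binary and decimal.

Shift left by 8: drop the top 8 bit(s), append 8 zero(s) on the right.
  0111000000111000  ->  discard [01110000], keep [00111000], append 00000000
= 0011100000000000

Answer: 0011100000000000 (14336)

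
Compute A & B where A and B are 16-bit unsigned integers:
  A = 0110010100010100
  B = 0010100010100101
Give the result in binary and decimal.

Apply & to each column (1 only where both bits are 1):
  0110010100010100
& 0010100010100101
------------------
  0010000000000100

Answer: 0010000000000100 (8196)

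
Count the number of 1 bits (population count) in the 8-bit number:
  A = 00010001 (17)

00010001
1-bits at positions (from bit 0 = LSB): 0, 4
Count = 2

Answer: 2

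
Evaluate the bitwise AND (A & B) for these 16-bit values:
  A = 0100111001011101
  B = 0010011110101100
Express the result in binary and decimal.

Apply & to each column (1 only where both bits are 1):
  0100111001011101
& 0010011110101100
------------------
  0000011000001100

Answer: 0000011000001100 (1548)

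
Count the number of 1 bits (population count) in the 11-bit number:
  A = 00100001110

00100001110
1-bits at positions (from bit 0 = LSB): 1, 2, 3, 8
Count = 4

Answer: 4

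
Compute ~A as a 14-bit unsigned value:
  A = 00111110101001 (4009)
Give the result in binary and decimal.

Flip each bit (0->1, 1->0):
  00111110101001
  11000001010110

Answer: 11000001010110 (12374)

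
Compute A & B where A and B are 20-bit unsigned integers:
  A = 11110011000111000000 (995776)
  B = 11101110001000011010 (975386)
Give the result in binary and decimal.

Apply & to each column (1 only where both bits are 1):
  11110011000111000000
& 11101110001000011010
----------------------
  11100010000000000000

Answer: 11100010000000000000 (925696)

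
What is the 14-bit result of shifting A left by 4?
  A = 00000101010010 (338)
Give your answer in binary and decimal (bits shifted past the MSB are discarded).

Shift left by 4: drop the top 4 bit(s), append 4 zero(s) on the right.
  00000101010010  ->  discard [0000], keep [0101010010], append 0000
= 01010100100000

Answer: 01010100100000 (5408)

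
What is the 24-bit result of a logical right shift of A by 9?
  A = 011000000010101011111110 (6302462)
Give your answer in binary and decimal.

Logical shift right by 9: drop the bottom 9 bit(s), prepend 9 zero(s) on the left.
  011000000010101011111110  ->  keep [011000000010101], discard [011111110], prepend 000000000
= 000000000011000000010101

Answer: 000000000011000000010101 (12309)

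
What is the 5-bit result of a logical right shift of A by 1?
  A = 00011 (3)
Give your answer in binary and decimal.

Logical shift right by 1: drop the bottom 1 bit(s), prepend 1 zero(s) on the left.
  00011  ->  keep [0001], discard [1], prepend 0
= 00001

Answer: 00001 (1)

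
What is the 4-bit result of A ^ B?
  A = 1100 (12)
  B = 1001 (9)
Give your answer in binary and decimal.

Apply ^ to each column (1 where bits differ):
  1100
^ 1001
------
  0101

Answer: 0101 (5)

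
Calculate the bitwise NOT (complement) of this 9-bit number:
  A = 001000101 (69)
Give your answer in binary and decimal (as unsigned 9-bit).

Flip each bit (0->1, 1->0):
  001000101
  110111010

Answer: 110111010 (442)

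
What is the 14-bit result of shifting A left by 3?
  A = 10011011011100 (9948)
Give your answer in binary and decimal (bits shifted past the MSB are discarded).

Shift left by 3: drop the top 3 bit(s), append 3 zero(s) on the right.
  10011011011100  ->  discard [100], keep [11011011100], append 000
= 11011011100000

Answer: 11011011100000 (14048)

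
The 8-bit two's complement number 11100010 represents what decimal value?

MSB is 1, so the value is negative. Find the magnitude:
1. Invert bits:  00011101
2. Add 1:        00011110  = 30
3. Apply sign:   -30

Answer: -30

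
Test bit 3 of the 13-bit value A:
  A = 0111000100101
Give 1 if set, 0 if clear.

Bit 3 is the 4th from the right.
  0111000100101
           ^
That bit is 0.

Answer: 0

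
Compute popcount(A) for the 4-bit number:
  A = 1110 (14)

1110
1-bits at positions (from bit 0 = LSB): 1, 2, 3
Count = 3

Answer: 3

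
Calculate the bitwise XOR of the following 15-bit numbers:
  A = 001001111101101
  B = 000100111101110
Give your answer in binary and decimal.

Apply ^ to each column (1 where bits differ):
  001001111101101
^ 000100111101110
-----------------
  001101000000011

Answer: 001101000000011 (6659)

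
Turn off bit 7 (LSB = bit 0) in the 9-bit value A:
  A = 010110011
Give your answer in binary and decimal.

Mask = ~(1 << 7) = 101111111
Bit 7 of A is 1, so AND-ing with the mask clears it to 0.
  010110011
& 101111111
-----------
  000110011

Answer: 000110011 (51)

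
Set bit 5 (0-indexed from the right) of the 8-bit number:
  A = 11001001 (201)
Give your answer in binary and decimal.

Mask = 1 << 5 = 00100000
Bit 5 of A is 0, so OR-ing with the mask flips it to 1.
  11001001
| 00100000
----------
  11101001

Answer: 11101001 (233)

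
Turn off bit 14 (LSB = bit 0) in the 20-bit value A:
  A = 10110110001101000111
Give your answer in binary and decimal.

Mask = ~(1 << 14) = 11111011111111111111
Bit 14 of A is 1, so AND-ing with the mask clears it to 0.
  10110110001101000111
& 11111011111111111111
----------------------
  10110010001101000111

Answer: 10110010001101000111 (729927)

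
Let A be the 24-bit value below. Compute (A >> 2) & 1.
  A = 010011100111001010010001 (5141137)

Bit 2 is the 3rd from the right.
  010011100111001010010001
                       ^
That bit is 0.

Answer: 0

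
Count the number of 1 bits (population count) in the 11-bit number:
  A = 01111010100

01111010100
1-bits at positions (from bit 0 = LSB): 2, 4, 6, 7, 8, 9
Count = 6

Answer: 6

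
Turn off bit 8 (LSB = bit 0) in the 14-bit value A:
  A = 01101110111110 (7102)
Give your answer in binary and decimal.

Mask = ~(1 << 8) = 11111011111111
Bit 8 of A is 1, so AND-ing with the mask clears it to 0.
  01101110111110
& 11111011111111
----------------
  01101010111110

Answer: 01101010111110 (6846)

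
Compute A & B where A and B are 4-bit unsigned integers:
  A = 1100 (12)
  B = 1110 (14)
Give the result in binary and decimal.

Apply & to each column (1 only where both bits are 1):
  1100
& 1110
------
  1100

Answer: 1100 (12)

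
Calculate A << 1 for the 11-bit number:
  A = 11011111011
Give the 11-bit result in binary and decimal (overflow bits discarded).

Shift left by 1: drop the top 1 bit(s), append 1 zero(s) on the right.
  11011111011  ->  discard [1], keep [1011111011], append 0
= 10111110110

Answer: 10111110110 (1526)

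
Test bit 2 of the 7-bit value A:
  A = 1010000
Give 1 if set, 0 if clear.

Bit 2 is the 3rd from the right.
  1010000
      ^
That bit is 0.

Answer: 0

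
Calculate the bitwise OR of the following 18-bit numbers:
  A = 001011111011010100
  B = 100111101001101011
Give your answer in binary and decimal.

Apply | to each column (1 where either bit is 1):
  001011111011010100
| 100111101001101011
--------------------
  101111111011111111

Answer: 101111111011111111 (196351)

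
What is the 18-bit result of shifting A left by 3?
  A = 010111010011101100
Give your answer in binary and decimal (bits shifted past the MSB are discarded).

Shift left by 3: drop the top 3 bit(s), append 3 zero(s) on the right.
  010111010011101100  ->  discard [010], keep [111010011101100], append 000
= 111010011101100000

Answer: 111010011101100000 (239456)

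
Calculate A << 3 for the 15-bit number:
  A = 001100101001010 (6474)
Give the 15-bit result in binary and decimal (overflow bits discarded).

Shift left by 3: drop the top 3 bit(s), append 3 zero(s) on the right.
  001100101001010  ->  discard [001], keep [100101001010], append 000
= 100101001010000

Answer: 100101001010000 (19024)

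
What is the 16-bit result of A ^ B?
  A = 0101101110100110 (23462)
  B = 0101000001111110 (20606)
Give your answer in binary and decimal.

Apply ^ to each column (1 where bits differ):
  0101101110100110
^ 0101000001111110
------------------
  0000101111011000

Answer: 0000101111011000 (3032)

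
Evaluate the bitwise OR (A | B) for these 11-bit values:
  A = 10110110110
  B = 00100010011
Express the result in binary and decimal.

Apply | to each column (1 where either bit is 1):
  10110110110
| 00100010011
-------------
  10110110111

Answer: 10110110111 (1463)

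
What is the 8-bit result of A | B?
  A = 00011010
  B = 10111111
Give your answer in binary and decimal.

Apply | to each column (1 where either bit is 1):
  00011010
| 10111111
----------
  10111111

Answer: 10111111 (191)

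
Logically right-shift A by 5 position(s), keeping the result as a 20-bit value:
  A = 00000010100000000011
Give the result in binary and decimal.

Logical shift right by 5: drop the bottom 5 bit(s), prepend 5 zero(s) on the left.
  00000010100000000011  ->  keep [000000101000000], discard [00011], prepend 00000
= 00000000000101000000

Answer: 00000000000101000000 (320)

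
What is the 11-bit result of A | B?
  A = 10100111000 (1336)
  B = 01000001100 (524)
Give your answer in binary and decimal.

Apply | to each column (1 where either bit is 1):
  10100111000
| 01000001100
-------------
  11100111100

Answer: 11100111100 (1852)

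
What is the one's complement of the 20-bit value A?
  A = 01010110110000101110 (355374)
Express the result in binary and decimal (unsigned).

Flip each bit (0->1, 1->0):
  01010110110000101110
  10101001001111010001

Answer: 10101001001111010001 (693201)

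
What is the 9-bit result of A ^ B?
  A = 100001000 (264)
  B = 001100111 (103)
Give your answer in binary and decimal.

Apply ^ to each column (1 where bits differ):
  100001000
^ 001100111
-----------
  101101111

Answer: 101101111 (367)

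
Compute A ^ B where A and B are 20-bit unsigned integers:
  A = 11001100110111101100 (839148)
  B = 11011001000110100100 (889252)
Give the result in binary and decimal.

Apply ^ to each column (1 where bits differ):
  11001100110111101100
^ 11011001000110100100
----------------------
  00010101110001001000

Answer: 00010101110001001000 (89160)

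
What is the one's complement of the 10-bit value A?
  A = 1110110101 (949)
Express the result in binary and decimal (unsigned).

Flip each bit (0->1, 1->0):
  1110110101
  0001001010

Answer: 0001001010 (74)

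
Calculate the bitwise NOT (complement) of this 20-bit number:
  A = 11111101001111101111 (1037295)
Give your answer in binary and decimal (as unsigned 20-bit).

Flip each bit (0->1, 1->0):
  11111101001111101111
  00000010110000010000

Answer: 00000010110000010000 (11280)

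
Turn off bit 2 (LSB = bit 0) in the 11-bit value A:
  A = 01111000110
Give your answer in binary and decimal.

Mask = ~(1 << 2) = 11111111011
Bit 2 of A is 1, so AND-ing with the mask clears it to 0.
  01111000110
& 11111111011
-------------
  01111000010

Answer: 01111000010 (962)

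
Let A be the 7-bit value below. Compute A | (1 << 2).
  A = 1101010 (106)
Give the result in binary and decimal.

Mask = 1 << 2 = 0000100
Bit 2 of A is 0, so OR-ing with the mask flips it to 1.
  1101010
| 0000100
---------
  1101110

Answer: 1101110 (110)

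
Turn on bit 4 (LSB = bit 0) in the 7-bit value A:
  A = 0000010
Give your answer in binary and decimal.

Mask = 1 << 4 = 0010000
Bit 4 of A is 0, so OR-ing with the mask flips it to 1.
  0000010
| 0010000
---------
  0010010

Answer: 0010010 (18)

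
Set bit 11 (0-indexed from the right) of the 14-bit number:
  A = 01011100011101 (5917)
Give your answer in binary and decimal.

Mask = 1 << 11 = 00100000000000
Bit 11 of A is 0, so OR-ing with the mask flips it to 1.
  01011100011101
| 00100000000000
----------------
  01111100011101

Answer: 01111100011101 (7965)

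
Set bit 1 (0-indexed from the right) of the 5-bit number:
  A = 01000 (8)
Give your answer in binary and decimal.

Mask = 1 << 1 = 00010
Bit 1 of A is 0, so OR-ing with the mask flips it to 1.
  01000
| 00010
-------
  01010

Answer: 01010 (10)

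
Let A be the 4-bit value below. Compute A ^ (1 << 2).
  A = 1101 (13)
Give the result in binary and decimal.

Mask = 1 << 2 = 0100
Bit 2 of A is 1; XOR with the mask flips it to 0.
  1101
^ 0100
------
  1001

Answer: 1001 (9)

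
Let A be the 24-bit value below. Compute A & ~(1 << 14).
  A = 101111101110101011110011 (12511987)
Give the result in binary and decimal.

Mask = ~(1 << 14) = 111111111011111111111111
Bit 14 of A is 1, so AND-ing with the mask clears it to 0.
  101111101110101011110011
& 111111111011111111111111
--------------------------
  101111101010101011110011

Answer: 101111101010101011110011 (12495603)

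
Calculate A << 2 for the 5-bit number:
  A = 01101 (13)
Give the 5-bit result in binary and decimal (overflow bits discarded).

Shift left by 2: drop the top 2 bit(s), append 2 zero(s) on the right.
  01101  ->  discard [01], keep [101], append 00
= 10100

Answer: 10100 (20)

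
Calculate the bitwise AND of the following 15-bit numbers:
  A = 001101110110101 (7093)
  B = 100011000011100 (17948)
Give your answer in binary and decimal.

Apply & to each column (1 only where both bits are 1):
  001101110110101
& 100011000011100
-----------------
  000001000010100

Answer: 000001000010100 (532)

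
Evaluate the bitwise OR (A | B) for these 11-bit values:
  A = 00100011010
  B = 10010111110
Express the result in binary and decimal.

Apply | to each column (1 where either bit is 1):
  00100011010
| 10010111110
-------------
  10110111110

Answer: 10110111110 (1470)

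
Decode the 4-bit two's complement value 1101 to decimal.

MSB is 1, so the value is negative. Find the magnitude:
1. Invert bits:  0010
2. Add 1:        0011  = 3
3. Apply sign:   -3

Answer: -3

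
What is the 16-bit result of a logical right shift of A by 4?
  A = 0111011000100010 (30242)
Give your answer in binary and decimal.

Logical shift right by 4: drop the bottom 4 bit(s), prepend 4 zero(s) on the left.
  0111011000100010  ->  keep [011101100010], discard [0010], prepend 0000
= 0000011101100010

Answer: 0000011101100010 (1890)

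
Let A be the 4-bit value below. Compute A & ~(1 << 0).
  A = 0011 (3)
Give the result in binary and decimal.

Mask = ~(1 << 0) = 1110
Bit 0 of A is 1, so AND-ing with the mask clears it to 0.
  0011
& 1110
------
  0010

Answer: 0010 (2)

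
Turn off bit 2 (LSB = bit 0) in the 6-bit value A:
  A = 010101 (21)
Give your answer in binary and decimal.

Mask = ~(1 << 2) = 111011
Bit 2 of A is 1, so AND-ing with the mask clears it to 0.
  010101
& 111011
--------
  010001

Answer: 010001 (17)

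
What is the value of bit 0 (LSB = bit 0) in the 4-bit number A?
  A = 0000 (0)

Bit 0 is the 1st from the right.
  0000
     ^
That bit is 0.

Answer: 0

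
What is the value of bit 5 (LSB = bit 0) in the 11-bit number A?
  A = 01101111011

Bit 5 is the 6th from the right.
  01101111011
       ^
That bit is 1.

Answer: 1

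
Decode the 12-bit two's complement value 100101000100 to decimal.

MSB is 1, so the value is negative. Find the magnitude:
1. Invert bits:  011010111011
2. Add 1:        011010111100  = 1724
3. Apply sign:   -1724

Answer: -1724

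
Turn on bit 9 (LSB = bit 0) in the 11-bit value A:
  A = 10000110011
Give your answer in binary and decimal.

Mask = 1 << 9 = 01000000000
Bit 9 of A is 0, so OR-ing with the mask flips it to 1.
  10000110011
| 01000000000
-------------
  11000110011

Answer: 11000110011 (1587)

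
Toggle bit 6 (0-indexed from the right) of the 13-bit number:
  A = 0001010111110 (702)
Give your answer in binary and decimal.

Mask = 1 << 6 = 0000001000000
Bit 6 of A is 0; XOR with the mask flips it to 1.
  0001010111110
^ 0000001000000
---------------
  0001011111110

Answer: 0001011111110 (766)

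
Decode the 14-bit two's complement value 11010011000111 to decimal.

MSB is 1, so the value is negative. Find the magnitude:
1. Invert bits:  00101100111000
2. Add 1:        00101100111001  = 2873
3. Apply sign:   -2873

Answer: -2873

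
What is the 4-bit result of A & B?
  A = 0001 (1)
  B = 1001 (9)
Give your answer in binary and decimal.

Apply & to each column (1 only where both bits are 1):
  0001
& 1001
------
  0001

Answer: 0001 (1)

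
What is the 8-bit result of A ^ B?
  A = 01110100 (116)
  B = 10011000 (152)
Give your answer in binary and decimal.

Apply ^ to each column (1 where bits differ):
  01110100
^ 10011000
----------
  11101100

Answer: 11101100 (236)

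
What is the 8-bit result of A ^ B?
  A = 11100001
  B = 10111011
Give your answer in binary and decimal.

Apply ^ to each column (1 where bits differ):
  11100001
^ 10111011
----------
  01011010

Answer: 01011010 (90)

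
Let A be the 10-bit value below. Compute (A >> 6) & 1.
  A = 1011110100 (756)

Bit 6 is the 7th from the right.
  1011110100
     ^
That bit is 1.

Answer: 1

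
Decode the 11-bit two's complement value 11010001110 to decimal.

MSB is 1, so the value is negative. Find the magnitude:
1. Invert bits:  00101110001
2. Add 1:        00101110010  = 370
3. Apply sign:   -370

Answer: -370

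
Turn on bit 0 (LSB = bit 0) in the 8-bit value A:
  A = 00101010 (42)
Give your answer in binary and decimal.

Mask = 1 << 0 = 00000001
Bit 0 of A is 0, so OR-ing with the mask flips it to 1.
  00101010
| 00000001
----------
  00101011

Answer: 00101011 (43)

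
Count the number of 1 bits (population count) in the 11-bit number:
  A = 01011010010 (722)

01011010010
1-bits at positions (from bit 0 = LSB): 1, 4, 6, 7, 9
Count = 5

Answer: 5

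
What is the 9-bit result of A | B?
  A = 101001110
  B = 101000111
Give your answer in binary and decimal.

Apply | to each column (1 where either bit is 1):
  101001110
| 101000111
-----------
  101001111

Answer: 101001111 (335)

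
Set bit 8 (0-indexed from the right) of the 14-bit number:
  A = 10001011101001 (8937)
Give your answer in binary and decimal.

Mask = 1 << 8 = 00000100000000
Bit 8 of A is 0, so OR-ing with the mask flips it to 1.
  10001011101001
| 00000100000000
----------------
  10001111101001

Answer: 10001111101001 (9193)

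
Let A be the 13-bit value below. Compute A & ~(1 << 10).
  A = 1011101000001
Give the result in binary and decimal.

Mask = ~(1 << 10) = 1101111111111
Bit 10 of A is 1, so AND-ing with the mask clears it to 0.
  1011101000001
& 1101111111111
---------------
  1001101000001

Answer: 1001101000001 (4929)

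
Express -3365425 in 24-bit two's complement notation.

1. Binary of +3365425:  001100110101101000110001
2. Invert bits:     110011001010010111001110
3. Add 1:           110011001010010111001111

Answer: 110011001010010111001111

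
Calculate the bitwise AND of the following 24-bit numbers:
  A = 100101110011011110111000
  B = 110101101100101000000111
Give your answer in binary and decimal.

Apply & to each column (1 only where both bits are 1):
  100101110011011110111000
& 110101101100101000000111
--------------------------
  100101100000001000000000

Answer: 100101100000001000000000 (9830912)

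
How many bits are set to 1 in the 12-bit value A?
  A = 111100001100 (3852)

111100001100
1-bits at positions (from bit 0 = LSB): 2, 3, 8, 9, 10, 11
Count = 6

Answer: 6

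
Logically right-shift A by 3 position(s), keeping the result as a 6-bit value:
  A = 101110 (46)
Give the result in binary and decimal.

Logical shift right by 3: drop the bottom 3 bit(s), prepend 3 zero(s) on the left.
  101110  ->  keep [101], discard [110], prepend 000
= 000101

Answer: 000101 (5)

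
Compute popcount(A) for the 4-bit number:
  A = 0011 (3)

0011
1-bits at positions (from bit 0 = LSB): 0, 1
Count = 2

Answer: 2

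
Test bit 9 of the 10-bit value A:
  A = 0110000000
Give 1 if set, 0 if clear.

Bit 9 is the 10th from the right.
  0110000000
  ^
That bit is 0.

Answer: 0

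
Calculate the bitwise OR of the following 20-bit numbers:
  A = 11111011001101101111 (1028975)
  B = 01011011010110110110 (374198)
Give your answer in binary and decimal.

Apply | to each column (1 where either bit is 1):
  11111011001101101111
| 01011011010110110110
----------------------
  11111011011111111111

Answer: 11111011011111111111 (1030143)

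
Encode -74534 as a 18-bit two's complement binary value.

1. Binary of +74534:  010010001100100110
2. Invert bits:     101101110011011001
3. Add 1:           101101110011011010

Answer: 101101110011011010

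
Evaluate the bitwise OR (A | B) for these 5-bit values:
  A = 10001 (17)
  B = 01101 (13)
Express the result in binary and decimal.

Apply | to each column (1 where either bit is 1):
  10001
| 01101
-------
  11101

Answer: 11101 (29)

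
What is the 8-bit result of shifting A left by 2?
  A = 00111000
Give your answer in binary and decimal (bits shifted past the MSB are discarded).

Shift left by 2: drop the top 2 bit(s), append 2 zero(s) on the right.
  00111000  ->  discard [00], keep [111000], append 00
= 11100000

Answer: 11100000 (224)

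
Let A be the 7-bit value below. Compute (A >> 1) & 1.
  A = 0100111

Bit 1 is the 2nd from the right.
  0100111
       ^
That bit is 1.

Answer: 1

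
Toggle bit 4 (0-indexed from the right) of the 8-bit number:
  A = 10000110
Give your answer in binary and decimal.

Mask = 1 << 4 = 00010000
Bit 4 of A is 0; XOR with the mask flips it to 1.
  10000110
^ 00010000
----------
  10010110

Answer: 10010110 (150)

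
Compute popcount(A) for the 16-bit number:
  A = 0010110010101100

0010110010101100
1-bits at positions (from bit 0 = LSB): 2, 3, 5, 7, 10, 11, 13
Count = 7

Answer: 7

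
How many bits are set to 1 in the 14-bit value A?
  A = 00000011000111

00000011000111
1-bits at positions (from bit 0 = LSB): 0, 1, 2, 6, 7
Count = 5

Answer: 5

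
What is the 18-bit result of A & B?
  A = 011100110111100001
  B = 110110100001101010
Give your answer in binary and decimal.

Apply & to each column (1 only where both bits are 1):
  011100110111100001
& 110110100001101010
--------------------
  010100100001100000

Answer: 010100100001100000 (84064)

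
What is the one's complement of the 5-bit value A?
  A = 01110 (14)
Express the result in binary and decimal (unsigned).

Flip each bit (0->1, 1->0):
  01110
  10001

Answer: 10001 (17)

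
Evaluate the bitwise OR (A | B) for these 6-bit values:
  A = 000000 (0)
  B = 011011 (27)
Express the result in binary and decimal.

Apply | to each column (1 where either bit is 1):
  000000
| 011011
--------
  011011

Answer: 011011 (27)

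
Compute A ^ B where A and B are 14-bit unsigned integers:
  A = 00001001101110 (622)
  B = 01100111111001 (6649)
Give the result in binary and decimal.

Apply ^ to each column (1 where bits differ):
  00001001101110
^ 01100111111001
----------------
  01101110010111

Answer: 01101110010111 (7063)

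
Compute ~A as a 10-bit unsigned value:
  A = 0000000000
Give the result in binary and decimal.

Flip each bit (0->1, 1->0):
  0000000000
  1111111111

Answer: 1111111111 (1023)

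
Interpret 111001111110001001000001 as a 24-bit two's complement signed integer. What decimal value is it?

MSB is 1, so the value is negative. Find the magnitude:
1. Invert bits:  000110000001110110111110
2. Add 1:        000110000001110110111111  = 1580479
3. Apply sign:   -1580479

Answer: -1580479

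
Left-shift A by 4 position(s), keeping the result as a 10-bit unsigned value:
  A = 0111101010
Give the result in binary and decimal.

Shift left by 4: drop the top 4 bit(s), append 4 zero(s) on the right.
  0111101010  ->  discard [0111], keep [101010], append 0000
= 1010100000

Answer: 1010100000 (672)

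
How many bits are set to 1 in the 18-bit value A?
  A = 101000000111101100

101000000111101100
1-bits at positions (from bit 0 = LSB): 2, 3, 5, 6, 7, 8, 15, 17
Count = 8

Answer: 8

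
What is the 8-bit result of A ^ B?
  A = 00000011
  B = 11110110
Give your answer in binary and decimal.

Apply ^ to each column (1 where bits differ):
  00000011
^ 11110110
----------
  11110101

Answer: 11110101 (245)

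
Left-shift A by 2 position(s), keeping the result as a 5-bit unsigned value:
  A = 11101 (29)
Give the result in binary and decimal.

Shift left by 2: drop the top 2 bit(s), append 2 zero(s) on the right.
  11101  ->  discard [11], keep [101], append 00
= 10100

Answer: 10100 (20)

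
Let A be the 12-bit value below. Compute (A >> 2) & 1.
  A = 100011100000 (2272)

Bit 2 is the 3rd from the right.
  100011100000
           ^
That bit is 0.

Answer: 0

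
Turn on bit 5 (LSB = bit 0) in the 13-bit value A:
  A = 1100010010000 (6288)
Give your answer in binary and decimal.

Mask = 1 << 5 = 0000000100000
Bit 5 of A is 0, so OR-ing with the mask flips it to 1.
  1100010010000
| 0000000100000
---------------
  1100010110000

Answer: 1100010110000 (6320)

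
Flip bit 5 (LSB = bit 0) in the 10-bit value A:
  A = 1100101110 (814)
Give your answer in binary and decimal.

Mask = 1 << 5 = 0000100000
Bit 5 of A is 1; XOR with the mask flips it to 0.
  1100101110
^ 0000100000
------------
  1100001110

Answer: 1100001110 (782)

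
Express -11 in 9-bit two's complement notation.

1. Binary of +11:  000001011
2. Invert bits:     111110100
3. Add 1:           111110101

Answer: 111110101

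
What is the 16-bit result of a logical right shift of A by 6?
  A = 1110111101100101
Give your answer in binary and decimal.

Logical shift right by 6: drop the bottom 6 bit(s), prepend 6 zero(s) on the left.
  1110111101100101  ->  keep [1110111101], discard [100101], prepend 000000
= 0000001110111101

Answer: 0000001110111101 (957)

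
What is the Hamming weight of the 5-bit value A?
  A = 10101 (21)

10101
1-bits at positions (from bit 0 = LSB): 0, 2, 4
Count = 3

Answer: 3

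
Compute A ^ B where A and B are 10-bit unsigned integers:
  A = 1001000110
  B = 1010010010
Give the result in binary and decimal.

Apply ^ to each column (1 where bits differ):
  1001000110
^ 1010010010
------------
  0011010100

Answer: 0011010100 (212)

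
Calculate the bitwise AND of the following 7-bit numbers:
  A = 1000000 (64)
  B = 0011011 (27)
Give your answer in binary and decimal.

Apply & to each column (1 only where both bits are 1):
  1000000
& 0011011
---------
  0000000

Answer: 0000000 (0)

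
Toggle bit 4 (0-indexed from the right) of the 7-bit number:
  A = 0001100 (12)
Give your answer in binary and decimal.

Mask = 1 << 4 = 0010000
Bit 4 of A is 0; XOR with the mask flips it to 1.
  0001100
^ 0010000
---------
  0011100

Answer: 0011100 (28)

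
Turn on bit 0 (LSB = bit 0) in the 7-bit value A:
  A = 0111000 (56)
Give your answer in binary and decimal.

Mask = 1 << 0 = 0000001
Bit 0 of A is 0, so OR-ing with the mask flips it to 1.
  0111000
| 0000001
---------
  0111001

Answer: 0111001 (57)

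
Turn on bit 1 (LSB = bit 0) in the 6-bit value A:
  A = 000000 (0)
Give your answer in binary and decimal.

Mask = 1 << 1 = 000010
Bit 1 of A is 0, so OR-ing with the mask flips it to 1.
  000000
| 000010
--------
  000010

Answer: 000010 (2)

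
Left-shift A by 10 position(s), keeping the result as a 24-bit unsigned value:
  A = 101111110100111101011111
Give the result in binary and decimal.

Shift left by 10: drop the top 10 bit(s), append 10 zero(s) on the right.
  101111110100111101011111  ->  discard [1011111101], keep [00111101011111], append 0000000000
= 001111010111110000000000

Answer: 001111010111110000000000 (4029440)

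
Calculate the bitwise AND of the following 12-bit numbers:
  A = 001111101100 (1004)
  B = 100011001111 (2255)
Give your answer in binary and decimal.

Apply & to each column (1 only where both bits are 1):
  001111101100
& 100011001111
--------------
  000011001100

Answer: 000011001100 (204)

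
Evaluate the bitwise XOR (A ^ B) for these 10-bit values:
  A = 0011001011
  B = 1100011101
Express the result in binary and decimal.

Apply ^ to each column (1 where bits differ):
  0011001011
^ 1100011101
------------
  1111010110

Answer: 1111010110 (982)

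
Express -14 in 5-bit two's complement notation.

1. Binary of +14:  01110
2. Invert bits:     10001
3. Add 1:           10010

Answer: 10010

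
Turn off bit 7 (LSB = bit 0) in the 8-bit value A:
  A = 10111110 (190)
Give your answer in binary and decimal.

Mask = ~(1 << 7) = 01111111
Bit 7 of A is 1, so AND-ing with the mask clears it to 0.
  10111110
& 01111111
----------
  00111110

Answer: 00111110 (62)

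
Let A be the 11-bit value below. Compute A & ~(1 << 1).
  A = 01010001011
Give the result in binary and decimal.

Mask = ~(1 << 1) = 11111111101
Bit 1 of A is 1, so AND-ing with the mask clears it to 0.
  01010001011
& 11111111101
-------------
  01010001001

Answer: 01010001001 (649)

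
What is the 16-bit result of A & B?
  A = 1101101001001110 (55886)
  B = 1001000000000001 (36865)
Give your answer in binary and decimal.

Apply & to each column (1 only where both bits are 1):
  1101101001001110
& 1001000000000001
------------------
  1001000000000000

Answer: 1001000000000000 (36864)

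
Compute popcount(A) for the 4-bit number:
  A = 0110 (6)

0110
1-bits at positions (from bit 0 = LSB): 1, 2
Count = 2

Answer: 2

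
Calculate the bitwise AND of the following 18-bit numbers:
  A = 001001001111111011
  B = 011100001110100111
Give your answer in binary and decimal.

Apply & to each column (1 only where both bits are 1):
  001001001111111011
& 011100001110100111
--------------------
  001000001110100011

Answer: 001000001110100011 (33699)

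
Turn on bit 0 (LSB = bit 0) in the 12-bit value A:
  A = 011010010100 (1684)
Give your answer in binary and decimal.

Mask = 1 << 0 = 000000000001
Bit 0 of A is 0, so OR-ing with the mask flips it to 1.
  011010010100
| 000000000001
--------------
  011010010101

Answer: 011010010101 (1685)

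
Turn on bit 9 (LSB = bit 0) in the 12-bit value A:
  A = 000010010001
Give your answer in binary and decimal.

Mask = 1 << 9 = 001000000000
Bit 9 of A is 0, so OR-ing with the mask flips it to 1.
  000010010001
| 001000000000
--------------
  001010010001

Answer: 001010010001 (657)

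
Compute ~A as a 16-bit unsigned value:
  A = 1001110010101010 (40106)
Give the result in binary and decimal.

Flip each bit (0->1, 1->0):
  1001110010101010
  0110001101010101

Answer: 0110001101010101 (25429)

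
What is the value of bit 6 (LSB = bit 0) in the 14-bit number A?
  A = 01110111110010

Bit 6 is the 7th from the right.
  01110111110010
         ^
That bit is 1.

Answer: 1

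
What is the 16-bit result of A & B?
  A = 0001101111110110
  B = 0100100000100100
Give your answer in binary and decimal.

Apply & to each column (1 only where both bits are 1):
  0001101111110110
& 0100100000100100
------------------
  0000100000100100

Answer: 0000100000100100 (2084)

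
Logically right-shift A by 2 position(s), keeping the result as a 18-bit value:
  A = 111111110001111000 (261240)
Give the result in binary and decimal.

Logical shift right by 2: drop the bottom 2 bit(s), prepend 2 zero(s) on the left.
  111111110001111000  ->  keep [1111111100011110], discard [00], prepend 00
= 001111111100011110

Answer: 001111111100011110 (65310)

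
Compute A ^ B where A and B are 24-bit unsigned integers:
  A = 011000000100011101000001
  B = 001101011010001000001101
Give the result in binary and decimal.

Apply ^ to each column (1 where bits differ):
  011000000100011101000001
^ 001101011010001000001101
--------------------------
  010101011110010101001100

Answer: 010101011110010101001100 (5629260)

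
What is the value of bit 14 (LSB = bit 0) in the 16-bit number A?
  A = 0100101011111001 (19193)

Bit 14 is the 15th from the right.
  0100101011111001
   ^
That bit is 1.

Answer: 1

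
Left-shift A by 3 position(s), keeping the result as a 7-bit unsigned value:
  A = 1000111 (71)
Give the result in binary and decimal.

Shift left by 3: drop the top 3 bit(s), append 3 zero(s) on the right.
  1000111  ->  discard [100], keep [0111], append 000
= 0111000

Answer: 0111000 (56)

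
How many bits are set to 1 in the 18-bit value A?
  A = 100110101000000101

100110101000000101
1-bits at positions (from bit 0 = LSB): 0, 2, 9, 11, 13, 14, 17
Count = 7

Answer: 7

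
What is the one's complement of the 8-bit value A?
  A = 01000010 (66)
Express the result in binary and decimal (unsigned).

Flip each bit (0->1, 1->0):
  01000010
  10111101

Answer: 10111101 (189)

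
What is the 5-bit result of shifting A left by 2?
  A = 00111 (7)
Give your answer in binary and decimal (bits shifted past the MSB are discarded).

Shift left by 2: drop the top 2 bit(s), append 2 zero(s) on the right.
  00111  ->  discard [00], keep [111], append 00
= 11100

Answer: 11100 (28)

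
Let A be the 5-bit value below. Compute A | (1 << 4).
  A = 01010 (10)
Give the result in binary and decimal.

Mask = 1 << 4 = 10000
Bit 4 of A is 0, so OR-ing with the mask flips it to 1.
  01010
| 10000
-------
  11010

Answer: 11010 (26)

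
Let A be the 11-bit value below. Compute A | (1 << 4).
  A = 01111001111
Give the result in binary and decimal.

Mask = 1 << 4 = 00000010000
Bit 4 of A is 0, so OR-ing with the mask flips it to 1.
  01111001111
| 00000010000
-------------
  01111011111

Answer: 01111011111 (991)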